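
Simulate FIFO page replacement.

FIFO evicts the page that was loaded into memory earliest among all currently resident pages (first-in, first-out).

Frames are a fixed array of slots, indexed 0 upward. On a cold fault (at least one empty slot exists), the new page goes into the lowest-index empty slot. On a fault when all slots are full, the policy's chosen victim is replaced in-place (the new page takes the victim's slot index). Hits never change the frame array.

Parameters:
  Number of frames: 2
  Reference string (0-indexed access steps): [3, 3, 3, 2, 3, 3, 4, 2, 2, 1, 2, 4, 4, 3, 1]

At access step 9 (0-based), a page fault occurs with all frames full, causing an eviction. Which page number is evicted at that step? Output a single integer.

Step 0: ref 3 -> FAULT, frames=[3,-]
Step 1: ref 3 -> HIT, frames=[3,-]
Step 2: ref 3 -> HIT, frames=[3,-]
Step 3: ref 2 -> FAULT, frames=[3,2]
Step 4: ref 3 -> HIT, frames=[3,2]
Step 5: ref 3 -> HIT, frames=[3,2]
Step 6: ref 4 -> FAULT, evict 3, frames=[4,2]
Step 7: ref 2 -> HIT, frames=[4,2]
Step 8: ref 2 -> HIT, frames=[4,2]
Step 9: ref 1 -> FAULT, evict 2, frames=[4,1]
At step 9: evicted page 2

Answer: 2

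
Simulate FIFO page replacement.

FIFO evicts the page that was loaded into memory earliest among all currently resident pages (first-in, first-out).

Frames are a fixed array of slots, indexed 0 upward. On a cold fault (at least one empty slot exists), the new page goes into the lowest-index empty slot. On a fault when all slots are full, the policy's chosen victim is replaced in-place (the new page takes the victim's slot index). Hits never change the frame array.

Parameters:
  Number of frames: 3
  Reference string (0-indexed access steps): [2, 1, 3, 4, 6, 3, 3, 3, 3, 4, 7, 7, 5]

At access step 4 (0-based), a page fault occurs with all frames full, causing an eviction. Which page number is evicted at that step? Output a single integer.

Answer: 1

Derivation:
Step 0: ref 2 -> FAULT, frames=[2,-,-]
Step 1: ref 1 -> FAULT, frames=[2,1,-]
Step 2: ref 3 -> FAULT, frames=[2,1,3]
Step 3: ref 4 -> FAULT, evict 2, frames=[4,1,3]
Step 4: ref 6 -> FAULT, evict 1, frames=[4,6,3]
At step 4: evicted page 1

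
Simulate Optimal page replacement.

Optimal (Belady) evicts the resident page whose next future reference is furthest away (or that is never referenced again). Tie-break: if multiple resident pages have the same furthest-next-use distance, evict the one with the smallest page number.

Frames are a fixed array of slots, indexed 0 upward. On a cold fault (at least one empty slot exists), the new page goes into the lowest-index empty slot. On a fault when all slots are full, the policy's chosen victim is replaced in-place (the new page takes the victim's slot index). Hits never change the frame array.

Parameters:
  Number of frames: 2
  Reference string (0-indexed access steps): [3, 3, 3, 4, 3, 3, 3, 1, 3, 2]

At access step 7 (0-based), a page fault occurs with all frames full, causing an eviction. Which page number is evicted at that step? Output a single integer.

Step 0: ref 3 -> FAULT, frames=[3,-]
Step 1: ref 3 -> HIT, frames=[3,-]
Step 2: ref 3 -> HIT, frames=[3,-]
Step 3: ref 4 -> FAULT, frames=[3,4]
Step 4: ref 3 -> HIT, frames=[3,4]
Step 5: ref 3 -> HIT, frames=[3,4]
Step 6: ref 3 -> HIT, frames=[3,4]
Step 7: ref 1 -> FAULT, evict 4, frames=[3,1]
At step 7: evicted page 4

Answer: 4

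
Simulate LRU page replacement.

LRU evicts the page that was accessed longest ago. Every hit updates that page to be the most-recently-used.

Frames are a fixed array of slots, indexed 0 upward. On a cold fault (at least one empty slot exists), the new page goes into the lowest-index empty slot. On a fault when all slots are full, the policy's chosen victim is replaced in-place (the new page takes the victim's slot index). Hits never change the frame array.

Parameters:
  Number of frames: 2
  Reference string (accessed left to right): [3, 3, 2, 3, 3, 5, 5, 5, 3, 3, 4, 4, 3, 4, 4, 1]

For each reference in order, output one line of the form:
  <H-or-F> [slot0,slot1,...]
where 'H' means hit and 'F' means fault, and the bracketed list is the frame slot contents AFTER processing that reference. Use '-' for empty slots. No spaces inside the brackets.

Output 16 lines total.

F [3,-]
H [3,-]
F [3,2]
H [3,2]
H [3,2]
F [3,5]
H [3,5]
H [3,5]
H [3,5]
H [3,5]
F [3,4]
H [3,4]
H [3,4]
H [3,4]
H [3,4]
F [1,4]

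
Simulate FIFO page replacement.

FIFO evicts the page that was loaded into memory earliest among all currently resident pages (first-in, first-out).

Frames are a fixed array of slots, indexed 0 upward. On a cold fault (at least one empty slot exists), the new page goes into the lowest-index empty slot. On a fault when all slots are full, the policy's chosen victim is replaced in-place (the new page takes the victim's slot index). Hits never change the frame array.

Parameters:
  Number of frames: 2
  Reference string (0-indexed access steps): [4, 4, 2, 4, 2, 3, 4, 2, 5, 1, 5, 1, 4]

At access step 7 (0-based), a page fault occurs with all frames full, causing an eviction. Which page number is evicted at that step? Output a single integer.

Step 0: ref 4 -> FAULT, frames=[4,-]
Step 1: ref 4 -> HIT, frames=[4,-]
Step 2: ref 2 -> FAULT, frames=[4,2]
Step 3: ref 4 -> HIT, frames=[4,2]
Step 4: ref 2 -> HIT, frames=[4,2]
Step 5: ref 3 -> FAULT, evict 4, frames=[3,2]
Step 6: ref 4 -> FAULT, evict 2, frames=[3,4]
Step 7: ref 2 -> FAULT, evict 3, frames=[2,4]
At step 7: evicted page 3

Answer: 3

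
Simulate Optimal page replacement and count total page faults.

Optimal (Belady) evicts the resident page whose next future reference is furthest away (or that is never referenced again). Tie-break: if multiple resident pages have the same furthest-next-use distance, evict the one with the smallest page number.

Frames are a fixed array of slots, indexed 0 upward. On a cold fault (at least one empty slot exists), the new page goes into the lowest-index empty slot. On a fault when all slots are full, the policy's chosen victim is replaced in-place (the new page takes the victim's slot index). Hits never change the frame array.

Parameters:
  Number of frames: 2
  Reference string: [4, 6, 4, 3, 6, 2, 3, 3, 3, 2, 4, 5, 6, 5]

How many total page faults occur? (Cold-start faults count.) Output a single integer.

Answer: 7

Derivation:
Step 0: ref 4 → FAULT, frames=[4,-]
Step 1: ref 6 → FAULT, frames=[4,6]
Step 2: ref 4 → HIT, frames=[4,6]
Step 3: ref 3 → FAULT (evict 4), frames=[3,6]
Step 4: ref 6 → HIT, frames=[3,6]
Step 5: ref 2 → FAULT (evict 6), frames=[3,2]
Step 6: ref 3 → HIT, frames=[3,2]
Step 7: ref 3 → HIT, frames=[3,2]
Step 8: ref 3 → HIT, frames=[3,2]
Step 9: ref 2 → HIT, frames=[3,2]
Step 10: ref 4 → FAULT (evict 2), frames=[3,4]
Step 11: ref 5 → FAULT (evict 3), frames=[5,4]
Step 12: ref 6 → FAULT (evict 4), frames=[5,6]
Step 13: ref 5 → HIT, frames=[5,6]
Total faults: 7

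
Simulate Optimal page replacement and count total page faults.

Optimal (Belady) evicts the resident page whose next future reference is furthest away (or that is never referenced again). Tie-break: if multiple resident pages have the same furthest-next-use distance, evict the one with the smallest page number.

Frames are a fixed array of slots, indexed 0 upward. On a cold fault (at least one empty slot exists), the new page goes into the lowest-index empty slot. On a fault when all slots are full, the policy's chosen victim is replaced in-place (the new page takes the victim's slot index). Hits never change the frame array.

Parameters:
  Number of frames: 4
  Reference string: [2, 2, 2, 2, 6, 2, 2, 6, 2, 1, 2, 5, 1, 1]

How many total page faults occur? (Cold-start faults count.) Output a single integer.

Step 0: ref 2 → FAULT, frames=[2,-,-,-]
Step 1: ref 2 → HIT, frames=[2,-,-,-]
Step 2: ref 2 → HIT, frames=[2,-,-,-]
Step 3: ref 2 → HIT, frames=[2,-,-,-]
Step 4: ref 6 → FAULT, frames=[2,6,-,-]
Step 5: ref 2 → HIT, frames=[2,6,-,-]
Step 6: ref 2 → HIT, frames=[2,6,-,-]
Step 7: ref 6 → HIT, frames=[2,6,-,-]
Step 8: ref 2 → HIT, frames=[2,6,-,-]
Step 9: ref 1 → FAULT, frames=[2,6,1,-]
Step 10: ref 2 → HIT, frames=[2,6,1,-]
Step 11: ref 5 → FAULT, frames=[2,6,1,5]
Step 12: ref 1 → HIT, frames=[2,6,1,5]
Step 13: ref 1 → HIT, frames=[2,6,1,5]
Total faults: 4

Answer: 4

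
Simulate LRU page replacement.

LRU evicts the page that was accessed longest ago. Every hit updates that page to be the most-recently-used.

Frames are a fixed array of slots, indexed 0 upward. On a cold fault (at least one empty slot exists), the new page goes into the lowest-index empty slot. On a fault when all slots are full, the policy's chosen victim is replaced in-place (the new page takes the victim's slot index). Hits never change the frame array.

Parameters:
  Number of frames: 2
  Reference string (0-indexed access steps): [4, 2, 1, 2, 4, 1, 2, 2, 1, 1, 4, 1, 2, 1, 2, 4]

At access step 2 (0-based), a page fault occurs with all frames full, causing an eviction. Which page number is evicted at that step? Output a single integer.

Step 0: ref 4 -> FAULT, frames=[4,-]
Step 1: ref 2 -> FAULT, frames=[4,2]
Step 2: ref 1 -> FAULT, evict 4, frames=[1,2]
At step 2: evicted page 4

Answer: 4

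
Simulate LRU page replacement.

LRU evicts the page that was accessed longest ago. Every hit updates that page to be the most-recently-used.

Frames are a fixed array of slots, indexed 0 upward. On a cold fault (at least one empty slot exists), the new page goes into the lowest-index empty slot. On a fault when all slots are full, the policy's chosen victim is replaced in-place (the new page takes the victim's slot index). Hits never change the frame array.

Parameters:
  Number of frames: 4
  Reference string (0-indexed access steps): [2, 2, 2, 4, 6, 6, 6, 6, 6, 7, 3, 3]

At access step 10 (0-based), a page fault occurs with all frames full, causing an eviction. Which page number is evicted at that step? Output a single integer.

Step 0: ref 2 -> FAULT, frames=[2,-,-,-]
Step 1: ref 2 -> HIT, frames=[2,-,-,-]
Step 2: ref 2 -> HIT, frames=[2,-,-,-]
Step 3: ref 4 -> FAULT, frames=[2,4,-,-]
Step 4: ref 6 -> FAULT, frames=[2,4,6,-]
Step 5: ref 6 -> HIT, frames=[2,4,6,-]
Step 6: ref 6 -> HIT, frames=[2,4,6,-]
Step 7: ref 6 -> HIT, frames=[2,4,6,-]
Step 8: ref 6 -> HIT, frames=[2,4,6,-]
Step 9: ref 7 -> FAULT, frames=[2,4,6,7]
Step 10: ref 3 -> FAULT, evict 2, frames=[3,4,6,7]
At step 10: evicted page 2

Answer: 2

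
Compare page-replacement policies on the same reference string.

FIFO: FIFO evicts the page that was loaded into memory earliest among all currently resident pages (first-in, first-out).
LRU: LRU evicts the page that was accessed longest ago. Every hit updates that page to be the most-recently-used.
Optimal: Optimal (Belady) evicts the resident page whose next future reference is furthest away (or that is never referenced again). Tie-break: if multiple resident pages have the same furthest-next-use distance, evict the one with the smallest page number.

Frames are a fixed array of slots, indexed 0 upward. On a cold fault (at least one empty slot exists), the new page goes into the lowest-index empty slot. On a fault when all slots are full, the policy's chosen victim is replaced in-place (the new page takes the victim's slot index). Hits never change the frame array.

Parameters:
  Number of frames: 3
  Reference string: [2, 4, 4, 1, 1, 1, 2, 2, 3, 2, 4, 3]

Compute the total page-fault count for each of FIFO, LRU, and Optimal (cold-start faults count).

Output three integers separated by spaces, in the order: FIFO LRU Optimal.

--- FIFO ---
  step 0: ref 2 -> FAULT, frames=[2,-,-] (faults so far: 1)
  step 1: ref 4 -> FAULT, frames=[2,4,-] (faults so far: 2)
  step 2: ref 4 -> HIT, frames=[2,4,-] (faults so far: 2)
  step 3: ref 1 -> FAULT, frames=[2,4,1] (faults so far: 3)
  step 4: ref 1 -> HIT, frames=[2,4,1] (faults so far: 3)
  step 5: ref 1 -> HIT, frames=[2,4,1] (faults so far: 3)
  step 6: ref 2 -> HIT, frames=[2,4,1] (faults so far: 3)
  step 7: ref 2 -> HIT, frames=[2,4,1] (faults so far: 3)
  step 8: ref 3 -> FAULT, evict 2, frames=[3,4,1] (faults so far: 4)
  step 9: ref 2 -> FAULT, evict 4, frames=[3,2,1] (faults so far: 5)
  step 10: ref 4 -> FAULT, evict 1, frames=[3,2,4] (faults so far: 6)
  step 11: ref 3 -> HIT, frames=[3,2,4] (faults so far: 6)
  FIFO total faults: 6
--- LRU ---
  step 0: ref 2 -> FAULT, frames=[2,-,-] (faults so far: 1)
  step 1: ref 4 -> FAULT, frames=[2,4,-] (faults so far: 2)
  step 2: ref 4 -> HIT, frames=[2,4,-] (faults so far: 2)
  step 3: ref 1 -> FAULT, frames=[2,4,1] (faults so far: 3)
  step 4: ref 1 -> HIT, frames=[2,4,1] (faults so far: 3)
  step 5: ref 1 -> HIT, frames=[2,4,1] (faults so far: 3)
  step 6: ref 2 -> HIT, frames=[2,4,1] (faults so far: 3)
  step 7: ref 2 -> HIT, frames=[2,4,1] (faults so far: 3)
  step 8: ref 3 -> FAULT, evict 4, frames=[2,3,1] (faults so far: 4)
  step 9: ref 2 -> HIT, frames=[2,3,1] (faults so far: 4)
  step 10: ref 4 -> FAULT, evict 1, frames=[2,3,4] (faults so far: 5)
  step 11: ref 3 -> HIT, frames=[2,3,4] (faults so far: 5)
  LRU total faults: 5
--- Optimal ---
  step 0: ref 2 -> FAULT, frames=[2,-,-] (faults so far: 1)
  step 1: ref 4 -> FAULT, frames=[2,4,-] (faults so far: 2)
  step 2: ref 4 -> HIT, frames=[2,4,-] (faults so far: 2)
  step 3: ref 1 -> FAULT, frames=[2,4,1] (faults so far: 3)
  step 4: ref 1 -> HIT, frames=[2,4,1] (faults so far: 3)
  step 5: ref 1 -> HIT, frames=[2,4,1] (faults so far: 3)
  step 6: ref 2 -> HIT, frames=[2,4,1] (faults so far: 3)
  step 7: ref 2 -> HIT, frames=[2,4,1] (faults so far: 3)
  step 8: ref 3 -> FAULT, evict 1, frames=[2,4,3] (faults so far: 4)
  step 9: ref 2 -> HIT, frames=[2,4,3] (faults so far: 4)
  step 10: ref 4 -> HIT, frames=[2,4,3] (faults so far: 4)
  step 11: ref 3 -> HIT, frames=[2,4,3] (faults so far: 4)
  Optimal total faults: 4

Answer: 6 5 4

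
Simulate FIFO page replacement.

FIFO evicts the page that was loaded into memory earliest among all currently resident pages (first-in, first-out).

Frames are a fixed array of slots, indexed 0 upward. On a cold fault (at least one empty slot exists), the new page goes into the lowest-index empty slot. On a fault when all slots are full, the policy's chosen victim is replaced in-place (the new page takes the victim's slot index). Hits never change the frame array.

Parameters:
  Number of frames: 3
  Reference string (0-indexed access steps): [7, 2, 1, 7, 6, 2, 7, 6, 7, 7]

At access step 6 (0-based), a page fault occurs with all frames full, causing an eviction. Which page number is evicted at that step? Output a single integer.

Step 0: ref 7 -> FAULT, frames=[7,-,-]
Step 1: ref 2 -> FAULT, frames=[7,2,-]
Step 2: ref 1 -> FAULT, frames=[7,2,1]
Step 3: ref 7 -> HIT, frames=[7,2,1]
Step 4: ref 6 -> FAULT, evict 7, frames=[6,2,1]
Step 5: ref 2 -> HIT, frames=[6,2,1]
Step 6: ref 7 -> FAULT, evict 2, frames=[6,7,1]
At step 6: evicted page 2

Answer: 2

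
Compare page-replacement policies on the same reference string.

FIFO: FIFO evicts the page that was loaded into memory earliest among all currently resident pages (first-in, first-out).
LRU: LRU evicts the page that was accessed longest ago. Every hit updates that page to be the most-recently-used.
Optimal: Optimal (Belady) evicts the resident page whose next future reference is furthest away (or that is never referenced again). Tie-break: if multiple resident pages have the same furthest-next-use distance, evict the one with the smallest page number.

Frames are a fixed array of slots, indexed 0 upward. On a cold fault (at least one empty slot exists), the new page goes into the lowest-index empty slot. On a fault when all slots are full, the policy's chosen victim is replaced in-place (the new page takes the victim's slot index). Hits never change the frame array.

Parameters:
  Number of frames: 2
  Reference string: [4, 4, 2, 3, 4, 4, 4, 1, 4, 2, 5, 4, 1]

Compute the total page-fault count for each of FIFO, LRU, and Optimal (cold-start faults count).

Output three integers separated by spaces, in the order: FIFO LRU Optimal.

--- FIFO ---
  step 0: ref 4 -> FAULT, frames=[4,-] (faults so far: 1)
  step 1: ref 4 -> HIT, frames=[4,-] (faults so far: 1)
  step 2: ref 2 -> FAULT, frames=[4,2] (faults so far: 2)
  step 3: ref 3 -> FAULT, evict 4, frames=[3,2] (faults so far: 3)
  step 4: ref 4 -> FAULT, evict 2, frames=[3,4] (faults so far: 4)
  step 5: ref 4 -> HIT, frames=[3,4] (faults so far: 4)
  step 6: ref 4 -> HIT, frames=[3,4] (faults so far: 4)
  step 7: ref 1 -> FAULT, evict 3, frames=[1,4] (faults so far: 5)
  step 8: ref 4 -> HIT, frames=[1,4] (faults so far: 5)
  step 9: ref 2 -> FAULT, evict 4, frames=[1,2] (faults so far: 6)
  step 10: ref 5 -> FAULT, evict 1, frames=[5,2] (faults so far: 7)
  step 11: ref 4 -> FAULT, evict 2, frames=[5,4] (faults so far: 8)
  step 12: ref 1 -> FAULT, evict 5, frames=[1,4] (faults so far: 9)
  FIFO total faults: 9
--- LRU ---
  step 0: ref 4 -> FAULT, frames=[4,-] (faults so far: 1)
  step 1: ref 4 -> HIT, frames=[4,-] (faults so far: 1)
  step 2: ref 2 -> FAULT, frames=[4,2] (faults so far: 2)
  step 3: ref 3 -> FAULT, evict 4, frames=[3,2] (faults so far: 3)
  step 4: ref 4 -> FAULT, evict 2, frames=[3,4] (faults so far: 4)
  step 5: ref 4 -> HIT, frames=[3,4] (faults so far: 4)
  step 6: ref 4 -> HIT, frames=[3,4] (faults so far: 4)
  step 7: ref 1 -> FAULT, evict 3, frames=[1,4] (faults so far: 5)
  step 8: ref 4 -> HIT, frames=[1,4] (faults so far: 5)
  step 9: ref 2 -> FAULT, evict 1, frames=[2,4] (faults so far: 6)
  step 10: ref 5 -> FAULT, evict 4, frames=[2,5] (faults so far: 7)
  step 11: ref 4 -> FAULT, evict 2, frames=[4,5] (faults so far: 8)
  step 12: ref 1 -> FAULT, evict 5, frames=[4,1] (faults so far: 9)
  LRU total faults: 9
--- Optimal ---
  step 0: ref 4 -> FAULT, frames=[4,-] (faults so far: 1)
  step 1: ref 4 -> HIT, frames=[4,-] (faults so far: 1)
  step 2: ref 2 -> FAULT, frames=[4,2] (faults so far: 2)
  step 3: ref 3 -> FAULT, evict 2, frames=[4,3] (faults so far: 3)
  step 4: ref 4 -> HIT, frames=[4,3] (faults so far: 3)
  step 5: ref 4 -> HIT, frames=[4,3] (faults so far: 3)
  step 6: ref 4 -> HIT, frames=[4,3] (faults so far: 3)
  step 7: ref 1 -> FAULT, evict 3, frames=[4,1] (faults so far: 4)
  step 8: ref 4 -> HIT, frames=[4,1] (faults so far: 4)
  step 9: ref 2 -> FAULT, evict 1, frames=[4,2] (faults so far: 5)
  step 10: ref 5 -> FAULT, evict 2, frames=[4,5] (faults so far: 6)
  step 11: ref 4 -> HIT, frames=[4,5] (faults so far: 6)
  step 12: ref 1 -> FAULT, evict 4, frames=[1,5] (faults so far: 7)
  Optimal total faults: 7

Answer: 9 9 7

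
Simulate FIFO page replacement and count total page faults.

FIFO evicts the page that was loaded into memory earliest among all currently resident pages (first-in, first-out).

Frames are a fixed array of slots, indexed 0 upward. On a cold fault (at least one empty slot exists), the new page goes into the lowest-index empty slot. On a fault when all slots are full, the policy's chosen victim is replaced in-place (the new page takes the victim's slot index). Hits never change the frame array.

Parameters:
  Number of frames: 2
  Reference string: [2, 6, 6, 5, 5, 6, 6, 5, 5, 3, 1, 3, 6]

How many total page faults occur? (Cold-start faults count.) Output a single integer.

Answer: 6

Derivation:
Step 0: ref 2 → FAULT, frames=[2,-]
Step 1: ref 6 → FAULT, frames=[2,6]
Step 2: ref 6 → HIT, frames=[2,6]
Step 3: ref 5 → FAULT (evict 2), frames=[5,6]
Step 4: ref 5 → HIT, frames=[5,6]
Step 5: ref 6 → HIT, frames=[5,6]
Step 6: ref 6 → HIT, frames=[5,6]
Step 7: ref 5 → HIT, frames=[5,6]
Step 8: ref 5 → HIT, frames=[5,6]
Step 9: ref 3 → FAULT (evict 6), frames=[5,3]
Step 10: ref 1 → FAULT (evict 5), frames=[1,3]
Step 11: ref 3 → HIT, frames=[1,3]
Step 12: ref 6 → FAULT (evict 3), frames=[1,6]
Total faults: 6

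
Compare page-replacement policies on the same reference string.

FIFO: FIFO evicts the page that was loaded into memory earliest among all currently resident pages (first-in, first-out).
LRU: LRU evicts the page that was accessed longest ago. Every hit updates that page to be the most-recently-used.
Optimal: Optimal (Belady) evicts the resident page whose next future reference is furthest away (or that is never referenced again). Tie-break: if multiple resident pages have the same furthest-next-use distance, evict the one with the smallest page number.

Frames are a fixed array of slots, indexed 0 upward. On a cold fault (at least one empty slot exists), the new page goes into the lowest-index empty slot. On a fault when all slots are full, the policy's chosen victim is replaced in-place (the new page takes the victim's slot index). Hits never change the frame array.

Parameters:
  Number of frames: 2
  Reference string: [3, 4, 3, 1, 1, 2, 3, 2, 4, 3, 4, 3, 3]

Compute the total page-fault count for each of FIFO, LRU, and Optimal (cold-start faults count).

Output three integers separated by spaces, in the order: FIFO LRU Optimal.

--- FIFO ---
  step 0: ref 3 -> FAULT, frames=[3,-] (faults so far: 1)
  step 1: ref 4 -> FAULT, frames=[3,4] (faults so far: 2)
  step 2: ref 3 -> HIT, frames=[3,4] (faults so far: 2)
  step 3: ref 1 -> FAULT, evict 3, frames=[1,4] (faults so far: 3)
  step 4: ref 1 -> HIT, frames=[1,4] (faults so far: 3)
  step 5: ref 2 -> FAULT, evict 4, frames=[1,2] (faults so far: 4)
  step 6: ref 3 -> FAULT, evict 1, frames=[3,2] (faults so far: 5)
  step 7: ref 2 -> HIT, frames=[3,2] (faults so far: 5)
  step 8: ref 4 -> FAULT, evict 2, frames=[3,4] (faults so far: 6)
  step 9: ref 3 -> HIT, frames=[3,4] (faults so far: 6)
  step 10: ref 4 -> HIT, frames=[3,4] (faults so far: 6)
  step 11: ref 3 -> HIT, frames=[3,4] (faults so far: 6)
  step 12: ref 3 -> HIT, frames=[3,4] (faults so far: 6)
  FIFO total faults: 6
--- LRU ---
  step 0: ref 3 -> FAULT, frames=[3,-] (faults so far: 1)
  step 1: ref 4 -> FAULT, frames=[3,4] (faults so far: 2)
  step 2: ref 3 -> HIT, frames=[3,4] (faults so far: 2)
  step 3: ref 1 -> FAULT, evict 4, frames=[3,1] (faults so far: 3)
  step 4: ref 1 -> HIT, frames=[3,1] (faults so far: 3)
  step 5: ref 2 -> FAULT, evict 3, frames=[2,1] (faults so far: 4)
  step 6: ref 3 -> FAULT, evict 1, frames=[2,3] (faults so far: 5)
  step 7: ref 2 -> HIT, frames=[2,3] (faults so far: 5)
  step 8: ref 4 -> FAULT, evict 3, frames=[2,4] (faults so far: 6)
  step 9: ref 3 -> FAULT, evict 2, frames=[3,4] (faults so far: 7)
  step 10: ref 4 -> HIT, frames=[3,4] (faults so far: 7)
  step 11: ref 3 -> HIT, frames=[3,4] (faults so far: 7)
  step 12: ref 3 -> HIT, frames=[3,4] (faults so far: 7)
  LRU total faults: 7
--- Optimal ---
  step 0: ref 3 -> FAULT, frames=[3,-] (faults so far: 1)
  step 1: ref 4 -> FAULT, frames=[3,4] (faults so far: 2)
  step 2: ref 3 -> HIT, frames=[3,4] (faults so far: 2)
  step 3: ref 1 -> FAULT, evict 4, frames=[3,1] (faults so far: 3)
  step 4: ref 1 -> HIT, frames=[3,1] (faults so far: 3)
  step 5: ref 2 -> FAULT, evict 1, frames=[3,2] (faults so far: 4)
  step 6: ref 3 -> HIT, frames=[3,2] (faults so far: 4)
  step 7: ref 2 -> HIT, frames=[3,2] (faults so far: 4)
  step 8: ref 4 -> FAULT, evict 2, frames=[3,4] (faults so far: 5)
  step 9: ref 3 -> HIT, frames=[3,4] (faults so far: 5)
  step 10: ref 4 -> HIT, frames=[3,4] (faults so far: 5)
  step 11: ref 3 -> HIT, frames=[3,4] (faults so far: 5)
  step 12: ref 3 -> HIT, frames=[3,4] (faults so far: 5)
  Optimal total faults: 5

Answer: 6 7 5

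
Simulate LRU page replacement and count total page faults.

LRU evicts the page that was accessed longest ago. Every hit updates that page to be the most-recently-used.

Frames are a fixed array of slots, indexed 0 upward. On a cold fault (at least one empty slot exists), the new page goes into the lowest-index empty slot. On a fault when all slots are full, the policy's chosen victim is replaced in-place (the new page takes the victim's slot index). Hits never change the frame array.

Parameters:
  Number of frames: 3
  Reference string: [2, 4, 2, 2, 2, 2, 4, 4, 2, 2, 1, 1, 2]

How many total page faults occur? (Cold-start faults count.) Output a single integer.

Step 0: ref 2 → FAULT, frames=[2,-,-]
Step 1: ref 4 → FAULT, frames=[2,4,-]
Step 2: ref 2 → HIT, frames=[2,4,-]
Step 3: ref 2 → HIT, frames=[2,4,-]
Step 4: ref 2 → HIT, frames=[2,4,-]
Step 5: ref 2 → HIT, frames=[2,4,-]
Step 6: ref 4 → HIT, frames=[2,4,-]
Step 7: ref 4 → HIT, frames=[2,4,-]
Step 8: ref 2 → HIT, frames=[2,4,-]
Step 9: ref 2 → HIT, frames=[2,4,-]
Step 10: ref 1 → FAULT, frames=[2,4,1]
Step 11: ref 1 → HIT, frames=[2,4,1]
Step 12: ref 2 → HIT, frames=[2,4,1]
Total faults: 3

Answer: 3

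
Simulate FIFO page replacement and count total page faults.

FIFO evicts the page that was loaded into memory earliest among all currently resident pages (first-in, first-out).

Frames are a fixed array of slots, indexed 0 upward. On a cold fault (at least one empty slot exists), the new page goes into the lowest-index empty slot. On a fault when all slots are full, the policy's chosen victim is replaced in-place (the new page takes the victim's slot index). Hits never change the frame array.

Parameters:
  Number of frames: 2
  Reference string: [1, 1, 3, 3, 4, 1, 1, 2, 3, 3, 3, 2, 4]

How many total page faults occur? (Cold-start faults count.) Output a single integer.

Answer: 7

Derivation:
Step 0: ref 1 → FAULT, frames=[1,-]
Step 1: ref 1 → HIT, frames=[1,-]
Step 2: ref 3 → FAULT, frames=[1,3]
Step 3: ref 3 → HIT, frames=[1,3]
Step 4: ref 4 → FAULT (evict 1), frames=[4,3]
Step 5: ref 1 → FAULT (evict 3), frames=[4,1]
Step 6: ref 1 → HIT, frames=[4,1]
Step 7: ref 2 → FAULT (evict 4), frames=[2,1]
Step 8: ref 3 → FAULT (evict 1), frames=[2,3]
Step 9: ref 3 → HIT, frames=[2,3]
Step 10: ref 3 → HIT, frames=[2,3]
Step 11: ref 2 → HIT, frames=[2,3]
Step 12: ref 4 → FAULT (evict 2), frames=[4,3]
Total faults: 7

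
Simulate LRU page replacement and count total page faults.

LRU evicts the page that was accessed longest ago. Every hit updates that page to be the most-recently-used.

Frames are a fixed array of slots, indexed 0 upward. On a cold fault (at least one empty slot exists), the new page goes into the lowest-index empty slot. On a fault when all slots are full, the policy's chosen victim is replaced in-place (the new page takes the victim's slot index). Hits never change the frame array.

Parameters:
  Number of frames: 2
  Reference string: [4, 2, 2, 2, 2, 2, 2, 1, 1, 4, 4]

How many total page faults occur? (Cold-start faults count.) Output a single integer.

Step 0: ref 4 → FAULT, frames=[4,-]
Step 1: ref 2 → FAULT, frames=[4,2]
Step 2: ref 2 → HIT, frames=[4,2]
Step 3: ref 2 → HIT, frames=[4,2]
Step 4: ref 2 → HIT, frames=[4,2]
Step 5: ref 2 → HIT, frames=[4,2]
Step 6: ref 2 → HIT, frames=[4,2]
Step 7: ref 1 → FAULT (evict 4), frames=[1,2]
Step 8: ref 1 → HIT, frames=[1,2]
Step 9: ref 4 → FAULT (evict 2), frames=[1,4]
Step 10: ref 4 → HIT, frames=[1,4]
Total faults: 4

Answer: 4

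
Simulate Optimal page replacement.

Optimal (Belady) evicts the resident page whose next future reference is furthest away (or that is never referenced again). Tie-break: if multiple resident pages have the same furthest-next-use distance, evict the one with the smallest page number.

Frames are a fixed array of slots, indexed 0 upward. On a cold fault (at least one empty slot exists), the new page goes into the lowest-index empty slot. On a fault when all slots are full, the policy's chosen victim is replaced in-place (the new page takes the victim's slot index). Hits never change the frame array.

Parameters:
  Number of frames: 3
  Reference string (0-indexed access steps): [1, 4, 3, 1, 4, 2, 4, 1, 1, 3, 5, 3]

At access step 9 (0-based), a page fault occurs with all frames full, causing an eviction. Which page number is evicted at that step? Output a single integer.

Step 0: ref 1 -> FAULT, frames=[1,-,-]
Step 1: ref 4 -> FAULT, frames=[1,4,-]
Step 2: ref 3 -> FAULT, frames=[1,4,3]
Step 3: ref 1 -> HIT, frames=[1,4,3]
Step 4: ref 4 -> HIT, frames=[1,4,3]
Step 5: ref 2 -> FAULT, evict 3, frames=[1,4,2]
Step 6: ref 4 -> HIT, frames=[1,4,2]
Step 7: ref 1 -> HIT, frames=[1,4,2]
Step 8: ref 1 -> HIT, frames=[1,4,2]
Step 9: ref 3 -> FAULT, evict 1, frames=[3,4,2]
At step 9: evicted page 1

Answer: 1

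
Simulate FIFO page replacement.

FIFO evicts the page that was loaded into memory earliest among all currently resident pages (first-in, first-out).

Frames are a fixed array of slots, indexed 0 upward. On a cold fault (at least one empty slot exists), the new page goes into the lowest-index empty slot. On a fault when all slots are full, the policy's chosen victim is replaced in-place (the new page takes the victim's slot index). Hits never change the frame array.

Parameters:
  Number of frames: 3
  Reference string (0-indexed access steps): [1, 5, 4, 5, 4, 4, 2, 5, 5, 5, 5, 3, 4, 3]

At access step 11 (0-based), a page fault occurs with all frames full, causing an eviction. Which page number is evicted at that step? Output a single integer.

Answer: 5

Derivation:
Step 0: ref 1 -> FAULT, frames=[1,-,-]
Step 1: ref 5 -> FAULT, frames=[1,5,-]
Step 2: ref 4 -> FAULT, frames=[1,5,4]
Step 3: ref 5 -> HIT, frames=[1,5,4]
Step 4: ref 4 -> HIT, frames=[1,5,4]
Step 5: ref 4 -> HIT, frames=[1,5,4]
Step 6: ref 2 -> FAULT, evict 1, frames=[2,5,4]
Step 7: ref 5 -> HIT, frames=[2,5,4]
Step 8: ref 5 -> HIT, frames=[2,5,4]
Step 9: ref 5 -> HIT, frames=[2,5,4]
Step 10: ref 5 -> HIT, frames=[2,5,4]
Step 11: ref 3 -> FAULT, evict 5, frames=[2,3,4]
At step 11: evicted page 5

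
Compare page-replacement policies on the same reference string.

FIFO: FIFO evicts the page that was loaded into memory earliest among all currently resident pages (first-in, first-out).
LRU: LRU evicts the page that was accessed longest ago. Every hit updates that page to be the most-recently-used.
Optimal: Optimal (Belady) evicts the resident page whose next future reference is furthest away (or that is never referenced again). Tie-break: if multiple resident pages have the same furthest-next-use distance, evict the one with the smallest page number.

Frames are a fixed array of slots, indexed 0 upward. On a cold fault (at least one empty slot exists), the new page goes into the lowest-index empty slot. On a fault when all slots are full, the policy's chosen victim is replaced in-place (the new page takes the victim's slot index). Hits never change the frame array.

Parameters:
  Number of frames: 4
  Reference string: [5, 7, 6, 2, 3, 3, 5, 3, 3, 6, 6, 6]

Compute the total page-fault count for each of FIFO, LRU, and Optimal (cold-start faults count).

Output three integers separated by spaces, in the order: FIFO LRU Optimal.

--- FIFO ---
  step 0: ref 5 -> FAULT, frames=[5,-,-,-] (faults so far: 1)
  step 1: ref 7 -> FAULT, frames=[5,7,-,-] (faults so far: 2)
  step 2: ref 6 -> FAULT, frames=[5,7,6,-] (faults so far: 3)
  step 3: ref 2 -> FAULT, frames=[5,7,6,2] (faults so far: 4)
  step 4: ref 3 -> FAULT, evict 5, frames=[3,7,6,2] (faults so far: 5)
  step 5: ref 3 -> HIT, frames=[3,7,6,2] (faults so far: 5)
  step 6: ref 5 -> FAULT, evict 7, frames=[3,5,6,2] (faults so far: 6)
  step 7: ref 3 -> HIT, frames=[3,5,6,2] (faults so far: 6)
  step 8: ref 3 -> HIT, frames=[3,5,6,2] (faults so far: 6)
  step 9: ref 6 -> HIT, frames=[3,5,6,2] (faults so far: 6)
  step 10: ref 6 -> HIT, frames=[3,5,6,2] (faults so far: 6)
  step 11: ref 6 -> HIT, frames=[3,5,6,2] (faults so far: 6)
  FIFO total faults: 6
--- LRU ---
  step 0: ref 5 -> FAULT, frames=[5,-,-,-] (faults so far: 1)
  step 1: ref 7 -> FAULT, frames=[5,7,-,-] (faults so far: 2)
  step 2: ref 6 -> FAULT, frames=[5,7,6,-] (faults so far: 3)
  step 3: ref 2 -> FAULT, frames=[5,7,6,2] (faults so far: 4)
  step 4: ref 3 -> FAULT, evict 5, frames=[3,7,6,2] (faults so far: 5)
  step 5: ref 3 -> HIT, frames=[3,7,6,2] (faults so far: 5)
  step 6: ref 5 -> FAULT, evict 7, frames=[3,5,6,2] (faults so far: 6)
  step 7: ref 3 -> HIT, frames=[3,5,6,2] (faults so far: 6)
  step 8: ref 3 -> HIT, frames=[3,5,6,2] (faults so far: 6)
  step 9: ref 6 -> HIT, frames=[3,5,6,2] (faults so far: 6)
  step 10: ref 6 -> HIT, frames=[3,5,6,2] (faults so far: 6)
  step 11: ref 6 -> HIT, frames=[3,5,6,2] (faults so far: 6)
  LRU total faults: 6
--- Optimal ---
  step 0: ref 5 -> FAULT, frames=[5,-,-,-] (faults so far: 1)
  step 1: ref 7 -> FAULT, frames=[5,7,-,-] (faults so far: 2)
  step 2: ref 6 -> FAULT, frames=[5,7,6,-] (faults so far: 3)
  step 3: ref 2 -> FAULT, frames=[5,7,6,2] (faults so far: 4)
  step 4: ref 3 -> FAULT, evict 2, frames=[5,7,6,3] (faults so far: 5)
  step 5: ref 3 -> HIT, frames=[5,7,6,3] (faults so far: 5)
  step 6: ref 5 -> HIT, frames=[5,7,6,3] (faults so far: 5)
  step 7: ref 3 -> HIT, frames=[5,7,6,3] (faults so far: 5)
  step 8: ref 3 -> HIT, frames=[5,7,6,3] (faults so far: 5)
  step 9: ref 6 -> HIT, frames=[5,7,6,3] (faults so far: 5)
  step 10: ref 6 -> HIT, frames=[5,7,6,3] (faults so far: 5)
  step 11: ref 6 -> HIT, frames=[5,7,6,3] (faults so far: 5)
  Optimal total faults: 5

Answer: 6 6 5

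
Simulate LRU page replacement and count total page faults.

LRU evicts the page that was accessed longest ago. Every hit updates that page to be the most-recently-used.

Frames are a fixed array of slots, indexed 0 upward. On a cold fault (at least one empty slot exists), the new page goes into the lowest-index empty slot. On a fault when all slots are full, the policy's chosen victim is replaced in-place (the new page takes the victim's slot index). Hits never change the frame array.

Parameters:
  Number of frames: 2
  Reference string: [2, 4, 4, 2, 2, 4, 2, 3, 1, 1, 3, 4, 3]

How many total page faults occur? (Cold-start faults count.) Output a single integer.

Answer: 5

Derivation:
Step 0: ref 2 → FAULT, frames=[2,-]
Step 1: ref 4 → FAULT, frames=[2,4]
Step 2: ref 4 → HIT, frames=[2,4]
Step 3: ref 2 → HIT, frames=[2,4]
Step 4: ref 2 → HIT, frames=[2,4]
Step 5: ref 4 → HIT, frames=[2,4]
Step 6: ref 2 → HIT, frames=[2,4]
Step 7: ref 3 → FAULT (evict 4), frames=[2,3]
Step 8: ref 1 → FAULT (evict 2), frames=[1,3]
Step 9: ref 1 → HIT, frames=[1,3]
Step 10: ref 3 → HIT, frames=[1,3]
Step 11: ref 4 → FAULT (evict 1), frames=[4,3]
Step 12: ref 3 → HIT, frames=[4,3]
Total faults: 5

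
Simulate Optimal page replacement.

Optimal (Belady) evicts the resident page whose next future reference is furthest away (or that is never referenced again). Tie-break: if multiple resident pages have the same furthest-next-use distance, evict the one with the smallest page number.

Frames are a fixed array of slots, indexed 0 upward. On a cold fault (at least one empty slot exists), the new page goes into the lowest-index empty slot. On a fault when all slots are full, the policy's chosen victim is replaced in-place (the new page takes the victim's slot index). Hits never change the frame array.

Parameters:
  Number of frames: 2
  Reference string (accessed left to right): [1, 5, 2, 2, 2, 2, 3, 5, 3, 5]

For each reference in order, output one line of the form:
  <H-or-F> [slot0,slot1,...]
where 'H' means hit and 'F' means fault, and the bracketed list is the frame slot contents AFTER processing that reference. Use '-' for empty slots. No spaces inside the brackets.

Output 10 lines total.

F [1,-]
F [1,5]
F [2,5]
H [2,5]
H [2,5]
H [2,5]
F [3,5]
H [3,5]
H [3,5]
H [3,5]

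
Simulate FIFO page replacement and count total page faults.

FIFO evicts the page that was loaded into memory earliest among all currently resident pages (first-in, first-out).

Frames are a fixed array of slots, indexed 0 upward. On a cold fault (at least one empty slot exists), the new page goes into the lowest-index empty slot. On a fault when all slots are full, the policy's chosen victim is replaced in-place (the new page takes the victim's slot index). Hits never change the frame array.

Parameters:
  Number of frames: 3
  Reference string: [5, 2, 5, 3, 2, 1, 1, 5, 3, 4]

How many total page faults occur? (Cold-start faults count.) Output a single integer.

Answer: 6

Derivation:
Step 0: ref 5 → FAULT, frames=[5,-,-]
Step 1: ref 2 → FAULT, frames=[5,2,-]
Step 2: ref 5 → HIT, frames=[5,2,-]
Step 3: ref 3 → FAULT, frames=[5,2,3]
Step 4: ref 2 → HIT, frames=[5,2,3]
Step 5: ref 1 → FAULT (evict 5), frames=[1,2,3]
Step 6: ref 1 → HIT, frames=[1,2,3]
Step 7: ref 5 → FAULT (evict 2), frames=[1,5,3]
Step 8: ref 3 → HIT, frames=[1,5,3]
Step 9: ref 4 → FAULT (evict 3), frames=[1,5,4]
Total faults: 6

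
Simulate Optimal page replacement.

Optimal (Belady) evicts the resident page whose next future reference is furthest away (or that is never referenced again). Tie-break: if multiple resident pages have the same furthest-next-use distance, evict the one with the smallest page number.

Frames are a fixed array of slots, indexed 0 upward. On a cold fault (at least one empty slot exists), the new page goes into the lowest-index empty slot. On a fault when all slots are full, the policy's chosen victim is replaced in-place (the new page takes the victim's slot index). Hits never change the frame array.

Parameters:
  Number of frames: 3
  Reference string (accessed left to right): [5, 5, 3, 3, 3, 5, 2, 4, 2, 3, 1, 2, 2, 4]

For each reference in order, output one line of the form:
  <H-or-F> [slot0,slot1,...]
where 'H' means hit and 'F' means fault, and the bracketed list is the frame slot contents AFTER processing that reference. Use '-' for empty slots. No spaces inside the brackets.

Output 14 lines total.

F [5,-,-]
H [5,-,-]
F [5,3,-]
H [5,3,-]
H [5,3,-]
H [5,3,-]
F [5,3,2]
F [4,3,2]
H [4,3,2]
H [4,3,2]
F [4,1,2]
H [4,1,2]
H [4,1,2]
H [4,1,2]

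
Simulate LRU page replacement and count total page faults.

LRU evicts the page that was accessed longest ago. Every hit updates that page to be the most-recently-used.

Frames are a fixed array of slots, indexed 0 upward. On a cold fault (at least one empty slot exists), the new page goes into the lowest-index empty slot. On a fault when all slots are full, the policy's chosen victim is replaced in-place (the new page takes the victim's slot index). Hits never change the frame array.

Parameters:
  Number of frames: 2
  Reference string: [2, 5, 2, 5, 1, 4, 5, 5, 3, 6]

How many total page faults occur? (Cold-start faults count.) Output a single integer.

Step 0: ref 2 → FAULT, frames=[2,-]
Step 1: ref 5 → FAULT, frames=[2,5]
Step 2: ref 2 → HIT, frames=[2,5]
Step 3: ref 5 → HIT, frames=[2,5]
Step 4: ref 1 → FAULT (evict 2), frames=[1,5]
Step 5: ref 4 → FAULT (evict 5), frames=[1,4]
Step 6: ref 5 → FAULT (evict 1), frames=[5,4]
Step 7: ref 5 → HIT, frames=[5,4]
Step 8: ref 3 → FAULT (evict 4), frames=[5,3]
Step 9: ref 6 → FAULT (evict 5), frames=[6,3]
Total faults: 7

Answer: 7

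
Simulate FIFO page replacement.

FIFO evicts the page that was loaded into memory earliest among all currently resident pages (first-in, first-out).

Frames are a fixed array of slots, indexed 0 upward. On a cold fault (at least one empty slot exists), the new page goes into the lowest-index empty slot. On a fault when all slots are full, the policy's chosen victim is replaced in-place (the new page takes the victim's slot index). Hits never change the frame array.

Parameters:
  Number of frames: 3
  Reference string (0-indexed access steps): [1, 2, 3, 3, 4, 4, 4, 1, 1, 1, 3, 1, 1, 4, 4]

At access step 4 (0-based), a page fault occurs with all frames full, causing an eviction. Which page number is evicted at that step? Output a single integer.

Step 0: ref 1 -> FAULT, frames=[1,-,-]
Step 1: ref 2 -> FAULT, frames=[1,2,-]
Step 2: ref 3 -> FAULT, frames=[1,2,3]
Step 3: ref 3 -> HIT, frames=[1,2,3]
Step 4: ref 4 -> FAULT, evict 1, frames=[4,2,3]
At step 4: evicted page 1

Answer: 1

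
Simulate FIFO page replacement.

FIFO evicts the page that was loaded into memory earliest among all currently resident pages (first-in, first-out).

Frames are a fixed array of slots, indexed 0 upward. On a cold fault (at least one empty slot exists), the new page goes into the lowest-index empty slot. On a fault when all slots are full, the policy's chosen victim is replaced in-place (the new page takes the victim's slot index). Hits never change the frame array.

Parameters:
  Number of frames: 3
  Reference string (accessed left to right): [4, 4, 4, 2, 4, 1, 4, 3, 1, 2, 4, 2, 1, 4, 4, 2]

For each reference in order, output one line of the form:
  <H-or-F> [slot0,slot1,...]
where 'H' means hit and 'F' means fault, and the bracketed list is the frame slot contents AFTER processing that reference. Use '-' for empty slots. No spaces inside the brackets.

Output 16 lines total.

F [4,-,-]
H [4,-,-]
H [4,-,-]
F [4,2,-]
H [4,2,-]
F [4,2,1]
H [4,2,1]
F [3,2,1]
H [3,2,1]
H [3,2,1]
F [3,4,1]
F [3,4,2]
F [1,4,2]
H [1,4,2]
H [1,4,2]
H [1,4,2]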